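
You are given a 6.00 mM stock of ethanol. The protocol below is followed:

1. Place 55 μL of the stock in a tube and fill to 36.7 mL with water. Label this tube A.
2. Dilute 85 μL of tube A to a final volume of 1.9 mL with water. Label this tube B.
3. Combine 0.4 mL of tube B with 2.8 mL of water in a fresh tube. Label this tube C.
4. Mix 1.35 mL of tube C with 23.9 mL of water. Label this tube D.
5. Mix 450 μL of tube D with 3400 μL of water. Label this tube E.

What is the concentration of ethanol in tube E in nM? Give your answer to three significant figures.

Step 1: 55 μL brought to 36.7 mL → factor 36700/55 = 667.27
Step 2: 85 μL brought to 1.9 mL → factor 1900/85 = 22.353
Step 3: 0.4 mL + 2.8 mL = 3.2 mL total → factor 3.2/0.4 = 8
Step 4: 1.35 mL + 23.9 mL = 25.25 mL total → factor 25.25/1.35 = 18.704
Step 5: 450 μL + 3400 μL = 3850 μL total → factor 3850/450 = 8.5556
Dilution factor through tube E = 667.27 × 22.353 × 8 × 18.704 × 8.5556 = 1.9094 × 10^7
[tube E] = 6.00 mM / 1.9094 × 10^7 = 3.142 × 10^-7 mM = 0.314 nM

0.314 nM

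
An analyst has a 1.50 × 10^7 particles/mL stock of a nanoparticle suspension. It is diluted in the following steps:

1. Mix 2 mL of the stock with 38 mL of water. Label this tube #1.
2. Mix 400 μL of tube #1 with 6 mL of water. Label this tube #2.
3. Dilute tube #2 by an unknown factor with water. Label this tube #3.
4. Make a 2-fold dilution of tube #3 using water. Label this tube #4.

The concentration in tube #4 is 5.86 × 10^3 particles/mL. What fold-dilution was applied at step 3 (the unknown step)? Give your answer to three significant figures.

Step 1: 2 mL + 38 mL = 40 mL total → factor 40/2 = 20
Step 2: 400 μL + 6 mL = 6400 μL total → factor 6400/400 = 16
Step 3: unknown factor x
Step 4: 2-fold → factor 2
Product of known-step factors = 640
Overall factor = 1.50 × 10^7 particles/mL / (5.86 × 10^3 particles/mL) = 2559.7
x = 2559.7 / 640 = 4.00

4.00-fold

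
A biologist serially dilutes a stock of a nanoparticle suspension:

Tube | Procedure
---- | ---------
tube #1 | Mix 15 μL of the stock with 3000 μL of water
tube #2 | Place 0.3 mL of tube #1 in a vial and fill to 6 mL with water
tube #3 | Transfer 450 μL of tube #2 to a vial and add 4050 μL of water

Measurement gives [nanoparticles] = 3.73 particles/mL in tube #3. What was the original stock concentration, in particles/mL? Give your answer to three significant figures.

Step 1: 15 μL + 3000 μL = 3015 μL total → factor 3015/15 = 201
Step 2: 0.3 mL brought to 6 mL → factor 6/0.3 = 20
Step 3: 450 μL + 4050 μL = 4500 μL total → factor 4500/450 = 10
Overall dilution factor = 201 × 20 × 10 = 40200
Stock = 3.73 particles/mL × 40200 = 1.50 × 10^5 particles/mL

1.50 × 10^5 particles/mL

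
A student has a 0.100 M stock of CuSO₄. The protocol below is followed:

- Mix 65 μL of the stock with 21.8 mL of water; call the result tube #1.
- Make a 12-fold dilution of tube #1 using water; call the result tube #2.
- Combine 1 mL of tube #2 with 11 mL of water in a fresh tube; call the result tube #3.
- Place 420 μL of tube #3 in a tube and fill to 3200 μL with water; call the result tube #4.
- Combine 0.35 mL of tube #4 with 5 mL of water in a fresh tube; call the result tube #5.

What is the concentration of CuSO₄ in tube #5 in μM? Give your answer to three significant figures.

Step 1: 65 μL + 21.8 mL = 21865 μL total → factor 21865/65 = 336.38
Step 2: 12-fold → factor 12
Step 3: 1 mL + 11 mL = 12 mL total → factor 12/1 = 12
Step 4: 420 μL brought to 3200 μL → factor 3200/420 = 7.619
Step 5: 0.35 mL + 5 mL = 5.35 mL total → factor 5.35/0.35 = 15.286
Dilution factor through tube #5 = 336.38 × 12 × 12 × 7.619 × 15.286 = 5.6414 × 10^6
[tube #5] = 0.100 M / 5.6414 × 10^6 = 1.773 × 10^-8 M = 0.0177 μM

0.0177 μM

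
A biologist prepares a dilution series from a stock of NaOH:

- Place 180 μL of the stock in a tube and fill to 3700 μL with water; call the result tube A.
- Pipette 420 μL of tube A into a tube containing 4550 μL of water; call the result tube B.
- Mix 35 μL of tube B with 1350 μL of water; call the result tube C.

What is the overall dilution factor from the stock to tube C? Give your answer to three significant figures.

Step 1: 180 μL brought to 3700 μL → factor 3700/180 = 20.556
Step 2: 420 μL + 4550 μL = 4970 μL total → factor 4970/420 = 11.833
Step 3: 35 μL + 1350 μL = 1385 μL total → factor 1385/35 = 39.571
Overall dilution factor = 20.556 × 11.833 × 39.571 = 9625.4

9.63 × 10^3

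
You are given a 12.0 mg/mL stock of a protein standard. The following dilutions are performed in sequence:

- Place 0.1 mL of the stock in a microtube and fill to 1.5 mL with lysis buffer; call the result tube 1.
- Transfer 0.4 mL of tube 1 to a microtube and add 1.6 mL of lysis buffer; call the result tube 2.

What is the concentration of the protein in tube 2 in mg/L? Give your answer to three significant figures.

Step 1: 0.1 mL brought to 1.5 mL → factor 1.5/0.1 = 15
Step 2: 0.4 mL + 1.6 mL = 2 mL total → factor 2/0.4 = 5
Overall dilution factor = 15 × 5 = 75
Final = 12.0 mg/mL / 75 = 0.1600 mg/mL = 160 mg/L

160 mg/L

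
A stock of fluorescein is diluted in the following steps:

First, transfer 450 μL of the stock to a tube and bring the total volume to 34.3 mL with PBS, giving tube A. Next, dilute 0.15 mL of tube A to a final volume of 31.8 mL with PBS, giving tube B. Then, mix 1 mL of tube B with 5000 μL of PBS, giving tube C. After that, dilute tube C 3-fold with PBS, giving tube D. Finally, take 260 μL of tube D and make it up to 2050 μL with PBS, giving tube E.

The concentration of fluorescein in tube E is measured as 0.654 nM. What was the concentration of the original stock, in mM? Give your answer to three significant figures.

1.50 mM

Step 1: 450 μL brought to 34.3 mL → factor 34300/450 = 76.222
Step 2: 0.15 mL brought to 31.8 mL → factor 31.8/0.15 = 212
Step 3: 1 mL + 5000 μL = 6 mL total → factor 6/1 = 6
Step 4: 3-fold → factor 3
Step 5: 260 μL brought to 2050 μL → factor 2050/260 = 7.8846
Overall dilution factor = 76.222 × 212 × 6 × 3 × 7.8846 = 2.2934 × 10^6
Stock = 0.654 nM × 2.2934 × 10^6 = 1.500 × 10^6 nM = 1.50 mM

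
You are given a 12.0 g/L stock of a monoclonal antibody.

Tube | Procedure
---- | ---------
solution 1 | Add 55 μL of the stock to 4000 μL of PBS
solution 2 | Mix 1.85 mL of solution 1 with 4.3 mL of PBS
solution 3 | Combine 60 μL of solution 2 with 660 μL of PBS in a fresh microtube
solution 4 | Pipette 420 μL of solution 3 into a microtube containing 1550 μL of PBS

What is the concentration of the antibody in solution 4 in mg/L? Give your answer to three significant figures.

0.870 mg/L

Step 1: 55 μL + 4000 μL = 4055 μL total → factor 4055/55 = 73.727
Step 2: 1.85 mL + 4.3 mL = 6.15 mL total → factor 6.15/1.85 = 3.3243
Step 3: 60 μL + 660 μL = 720 μL total → factor 720/60 = 12
Step 4: 420 μL + 1550 μL = 1970 μL total → factor 1970/420 = 4.6905
Dilution factor through solution 4 = 73.727 × 3.3243 × 12 × 4.6905 = 13795
[solution 4] = 12.0 g/L / 13795 = 0.0008699 g/L = 0.870 mg/L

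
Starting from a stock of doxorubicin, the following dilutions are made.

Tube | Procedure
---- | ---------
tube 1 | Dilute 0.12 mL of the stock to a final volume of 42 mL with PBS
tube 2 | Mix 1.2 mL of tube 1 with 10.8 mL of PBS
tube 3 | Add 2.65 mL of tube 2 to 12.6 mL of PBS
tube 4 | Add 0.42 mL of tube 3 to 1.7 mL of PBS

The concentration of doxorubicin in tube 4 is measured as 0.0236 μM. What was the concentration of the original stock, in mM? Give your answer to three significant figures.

Step 1: 0.12 mL brought to 42 mL → factor 42/0.12 = 350
Step 2: 1.2 mL + 10.8 mL = 12 mL total → factor 12/1.2 = 10
Step 3: 2.65 mL + 12.6 mL = 15.25 mL total → factor 15.25/2.65 = 5.7547
Step 4: 0.42 mL + 1.7 mL = 2.12 mL total → factor 2.12/0.42 = 5.0476
Overall dilution factor = 350 × 10 × 5.7547 × 5.0476 = 1.0167 × 10^5
Stock = 0.0236 μM × 1.0167 × 10^5 = 2399 μM = 2.40 mM

2.40 mM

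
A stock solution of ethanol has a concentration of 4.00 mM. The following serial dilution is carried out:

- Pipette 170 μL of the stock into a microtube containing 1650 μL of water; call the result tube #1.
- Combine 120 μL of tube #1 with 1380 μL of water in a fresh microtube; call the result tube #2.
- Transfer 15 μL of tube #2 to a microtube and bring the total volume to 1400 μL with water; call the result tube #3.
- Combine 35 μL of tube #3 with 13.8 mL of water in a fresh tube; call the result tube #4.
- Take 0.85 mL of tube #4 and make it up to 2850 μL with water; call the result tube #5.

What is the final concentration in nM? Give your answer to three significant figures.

Step 1: 170 μL + 1650 μL = 1820 μL total → factor 1820/170 = 10.706
Step 2: 120 μL + 1380 μL = 1500 μL total → factor 1500/120 = 12.5
Step 3: 15 μL brought to 1400 μL → factor 1400/15 = 93.333
Step 4: 35 μL + 13.8 mL = 13835 μL total → factor 13835/35 = 395.29
Step 5: 0.85 mL brought to 2850 μL → factor 2.85/0.85 = 3.3529
Overall dilution factor = 10.706 × 12.5 × 93.333 × 395.29 × 3.3529 = 1.6554 × 10^7
Final = 4.00 mM / 1.6554 × 10^7 = 2.416 × 10^-7 mM = 0.242 nM

0.242 nM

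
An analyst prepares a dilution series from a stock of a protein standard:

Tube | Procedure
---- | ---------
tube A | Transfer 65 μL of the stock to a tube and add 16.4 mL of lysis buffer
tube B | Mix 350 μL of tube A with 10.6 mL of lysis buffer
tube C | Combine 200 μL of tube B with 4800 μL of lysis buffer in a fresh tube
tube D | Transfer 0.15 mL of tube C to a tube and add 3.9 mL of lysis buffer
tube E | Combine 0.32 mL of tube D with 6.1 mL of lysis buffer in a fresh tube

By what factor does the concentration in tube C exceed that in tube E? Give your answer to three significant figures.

Step 1: 65 μL + 16.4 mL = 16465 μL total → factor 16465/65 = 253.31
Step 2: 350 μL + 10.6 mL = 10950 μL total → factor 10950/350 = 31.286
Step 3: 200 μL + 4800 μL = 5000 μL total → factor 5000/200 = 25
Step 4: 0.15 mL + 3.9 mL = 4.05 mL total → factor 4.05/0.15 = 27
Step 5: 0.32 mL + 6.1 mL = 6.42 mL total → factor 6.42/0.32 = 20.062
Dilution factor to tube C = 1.9812 × 10^5; to tube E = 1.0732 × 10^8
[tube C]/[tube E] = (factor to tube E)/(factor to tube C) = 1.0732 × 10^8/1.9812 × 10^5 = 542

542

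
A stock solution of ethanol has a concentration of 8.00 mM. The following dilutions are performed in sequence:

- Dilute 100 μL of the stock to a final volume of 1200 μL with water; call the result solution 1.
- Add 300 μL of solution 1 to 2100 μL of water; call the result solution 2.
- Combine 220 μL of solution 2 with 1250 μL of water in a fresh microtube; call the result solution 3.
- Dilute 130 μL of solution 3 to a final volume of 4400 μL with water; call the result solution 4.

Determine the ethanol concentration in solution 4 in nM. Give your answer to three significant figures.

368 nM

Step 1: 100 μL brought to 1200 μL → factor 1200/100 = 12
Step 2: 300 μL + 2100 μL = 2400 μL total → factor 2400/300 = 8
Step 3: 220 μL + 1250 μL = 1470 μL total → factor 1470/220 = 6.6818
Step 4: 130 μL brought to 4400 μL → factor 4400/130 = 33.846
Overall dilution factor = 12 × 8 × 6.6818 × 33.846 = 21711
Final = 8.00 mM / 21711 = 0.0003685 mM = 368 nM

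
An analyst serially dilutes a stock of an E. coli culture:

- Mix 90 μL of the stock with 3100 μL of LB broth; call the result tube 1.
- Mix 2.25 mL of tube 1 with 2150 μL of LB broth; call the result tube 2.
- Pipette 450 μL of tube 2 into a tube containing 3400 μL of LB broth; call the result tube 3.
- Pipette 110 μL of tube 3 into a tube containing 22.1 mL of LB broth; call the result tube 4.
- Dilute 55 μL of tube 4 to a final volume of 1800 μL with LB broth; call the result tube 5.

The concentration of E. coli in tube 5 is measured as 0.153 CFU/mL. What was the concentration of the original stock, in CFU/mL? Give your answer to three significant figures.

6.00 × 10^5 CFU/mL

Step 1: 90 μL + 3100 μL = 3190 μL total → factor 3190/90 = 35.444
Step 2: 2.25 mL + 2150 μL = 4.4 mL total → factor 4.4/2.25 = 1.9556
Step 3: 450 μL + 3400 μL = 3850 μL total → factor 3850/450 = 8.5556
Step 4: 110 μL + 22.1 mL = 22210 μL total → factor 22210/110 = 201.91
Step 5: 55 μL brought to 1800 μL → factor 1800/55 = 32.727
Overall dilution factor = 35.444 × 1.9556 × 8.5556 × 201.91 × 32.727 = 3.9186 × 10^6
Stock = 0.153 CFU/mL × 3.9186 × 10^6 = 6.00 × 10^5 CFU/mL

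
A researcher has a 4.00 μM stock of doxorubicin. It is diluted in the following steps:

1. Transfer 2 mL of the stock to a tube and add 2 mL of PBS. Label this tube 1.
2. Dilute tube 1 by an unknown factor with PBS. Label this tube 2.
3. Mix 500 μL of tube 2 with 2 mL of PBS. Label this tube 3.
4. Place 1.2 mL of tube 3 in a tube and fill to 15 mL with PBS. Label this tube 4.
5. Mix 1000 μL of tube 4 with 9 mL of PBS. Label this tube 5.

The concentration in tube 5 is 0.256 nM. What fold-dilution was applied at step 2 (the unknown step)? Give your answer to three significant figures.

12.5-fold

Step 1: 2 mL + 2 mL = 4 mL total → factor 4/2 = 2
Step 2: unknown factor x
Step 3: 500 μL + 2 mL = 2500 μL total → factor 2500/500 = 5
Step 4: 1.2 mL brought to 15 mL → factor 15/1.2 = 12.5
Step 5: 1000 μL + 9 mL = 10000 μL total → factor 10000/1000 = 10
Product of known-step factors = 1250
Overall factor = 4.00 μM / (0.256 nM) = 15625
x = 15625 / 1250 = 12.5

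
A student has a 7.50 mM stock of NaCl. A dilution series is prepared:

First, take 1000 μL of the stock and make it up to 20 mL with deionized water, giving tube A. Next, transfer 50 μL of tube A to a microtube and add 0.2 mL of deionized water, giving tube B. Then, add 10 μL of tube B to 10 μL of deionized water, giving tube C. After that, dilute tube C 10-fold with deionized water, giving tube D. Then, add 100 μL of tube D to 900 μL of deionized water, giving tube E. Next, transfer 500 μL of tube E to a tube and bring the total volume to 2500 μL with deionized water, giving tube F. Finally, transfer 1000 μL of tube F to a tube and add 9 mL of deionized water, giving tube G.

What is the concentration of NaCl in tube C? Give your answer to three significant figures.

0.0375 mM

Step 1: 1000 μL brought to 20 mL → factor 20000/1000 = 20
Step 2: 50 μL + 0.2 mL = 250 μL total → factor 250/50 = 5
Step 3: 10 μL + 10 μL = 20 μL total → factor 20/10 = 2
Dilution factor through tube C = 20 × 5 × 2 = 200
[tube C] = 7.50 mM / 200 = 0.0375 mM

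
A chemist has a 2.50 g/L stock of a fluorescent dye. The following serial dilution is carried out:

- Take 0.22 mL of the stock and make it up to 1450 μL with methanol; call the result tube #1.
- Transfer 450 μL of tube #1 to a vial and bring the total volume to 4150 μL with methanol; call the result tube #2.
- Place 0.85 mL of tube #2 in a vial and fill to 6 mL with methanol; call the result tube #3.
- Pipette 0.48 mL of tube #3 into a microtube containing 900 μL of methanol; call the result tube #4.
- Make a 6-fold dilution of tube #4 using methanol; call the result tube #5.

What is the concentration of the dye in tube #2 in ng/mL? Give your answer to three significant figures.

Step 1: 0.22 mL brought to 1450 μL → factor 1.45/0.22 = 6.5909
Step 2: 450 μL brought to 4150 μL → factor 4150/450 = 9.2222
Dilution factor through tube #2 = 6.5909 × 9.2222 = 60.783
[tube #2] = 2.50 g/L / 60.783 = 0.04113 g/L = 4.11 × 10^4 ng/mL

4.11 × 10^4 ng/mL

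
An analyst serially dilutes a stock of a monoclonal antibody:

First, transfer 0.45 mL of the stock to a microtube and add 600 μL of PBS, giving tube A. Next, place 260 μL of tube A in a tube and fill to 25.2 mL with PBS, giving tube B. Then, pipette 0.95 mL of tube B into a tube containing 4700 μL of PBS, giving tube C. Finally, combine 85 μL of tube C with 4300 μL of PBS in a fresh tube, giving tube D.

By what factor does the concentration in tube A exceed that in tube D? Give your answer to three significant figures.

Step 1: 0.45 mL + 600 μL = 1.05 mL total → factor 1.05/0.45 = 2.3333
Step 2: 260 μL brought to 25.2 mL → factor 25200/260 = 96.923
Step 3: 0.95 mL + 4700 μL = 5.65 mL total → factor 5.65/0.95 = 5.9474
Step 4: 85 μL + 4300 μL = 4385 μL total → factor 4385/85 = 51.588
Dilution factor to tube A = 2.3333; to tube D = 69387
[tube A]/[tube D] = (factor to tube D)/(factor to tube A) = 69387/2.3333 = 2.97 × 10^4

2.97 × 10^4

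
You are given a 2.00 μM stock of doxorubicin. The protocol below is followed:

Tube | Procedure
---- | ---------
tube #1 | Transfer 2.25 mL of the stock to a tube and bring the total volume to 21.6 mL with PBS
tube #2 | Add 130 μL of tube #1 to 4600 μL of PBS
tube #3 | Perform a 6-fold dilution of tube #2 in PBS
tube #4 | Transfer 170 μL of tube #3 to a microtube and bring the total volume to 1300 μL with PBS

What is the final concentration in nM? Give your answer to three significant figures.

Step 1: 2.25 mL brought to 21.6 mL → factor 21.6/2.25 = 9.6
Step 2: 130 μL + 4600 μL = 4730 μL total → factor 4730/130 = 36.385
Step 3: 6-fold → factor 6
Step 4: 170 μL brought to 1300 μL → factor 1300/170 = 7.6471
Overall dilution factor = 9.6 × 36.385 × 6 × 7.6471 = 16026
Final = 2.00 μM / 16026 = 0.0001248 μM = 0.125 nM

0.125 nM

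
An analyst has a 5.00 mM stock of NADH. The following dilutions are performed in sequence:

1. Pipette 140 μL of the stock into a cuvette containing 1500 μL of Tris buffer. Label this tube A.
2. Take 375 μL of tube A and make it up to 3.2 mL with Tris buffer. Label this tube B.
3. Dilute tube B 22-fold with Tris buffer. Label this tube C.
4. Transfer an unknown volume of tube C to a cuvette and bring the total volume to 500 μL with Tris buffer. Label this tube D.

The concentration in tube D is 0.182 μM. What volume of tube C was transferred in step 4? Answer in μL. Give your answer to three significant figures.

Step 1: 140 μL + 1500 μL = 1640 μL total → factor 1640/140 = 11.714
Step 2: 375 μL brought to 3.2 mL → factor 3200/375 = 8.5333
Step 3: 22-fold → factor 22
Step 4: v brought to 500 μL → factor = 500 μL/v
Product of known-step factors = 2199.2
Overall factor = 5.00 mM / (0.182 μM) = 27473
Step-4 factor = 27473 / 2199.2 = 12.492
v = 500 μL / 12.492 = 40.0 μL

40.0 μL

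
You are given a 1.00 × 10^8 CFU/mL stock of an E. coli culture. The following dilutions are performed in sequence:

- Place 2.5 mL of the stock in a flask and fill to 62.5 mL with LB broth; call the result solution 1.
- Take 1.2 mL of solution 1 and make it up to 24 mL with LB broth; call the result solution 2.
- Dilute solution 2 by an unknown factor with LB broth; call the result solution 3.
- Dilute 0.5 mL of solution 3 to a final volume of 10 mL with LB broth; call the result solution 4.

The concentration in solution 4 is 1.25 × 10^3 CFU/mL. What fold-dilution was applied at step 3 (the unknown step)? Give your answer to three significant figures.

8.00-fold

Step 1: 2.5 mL brought to 62.5 mL → factor 62.5/2.5 = 25
Step 2: 1.2 mL brought to 24 mL → factor 24/1.2 = 20
Step 3: unknown factor x
Step 4: 0.5 mL brought to 10 mL → factor 10/0.5 = 20
Product of known-step factors = 10000
Overall factor = 1.00 × 10^8 CFU/mL / (1.25 × 10^3 CFU/mL) = 80000
x = 80000 / 10000 = 8.00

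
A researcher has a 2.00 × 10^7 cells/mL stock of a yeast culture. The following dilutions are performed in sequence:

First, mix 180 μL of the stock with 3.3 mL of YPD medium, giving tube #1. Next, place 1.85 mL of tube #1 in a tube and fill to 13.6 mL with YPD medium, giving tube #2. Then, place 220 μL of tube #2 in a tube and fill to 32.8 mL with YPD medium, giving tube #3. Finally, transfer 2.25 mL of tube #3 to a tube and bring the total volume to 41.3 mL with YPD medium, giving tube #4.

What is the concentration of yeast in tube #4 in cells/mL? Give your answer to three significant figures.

Step 1: 180 μL + 3.3 mL = 3480 μL total → factor 3480/180 = 19.333
Step 2: 1.85 mL brought to 13.6 mL → factor 13.6/1.85 = 7.3514
Step 3: 220 μL brought to 32.8 mL → factor 32800/220 = 149.09
Step 4: 2.25 mL brought to 41.3 mL → factor 41.3/2.25 = 18.356
Overall dilution factor = 19.333 × 7.3514 × 149.09 × 18.356 = 3.8895 × 10^5
Final = 2.00 × 10^7 cells/mL / 3.8895 × 10^5 = 51.4 cells/mL

51.4 cells/mL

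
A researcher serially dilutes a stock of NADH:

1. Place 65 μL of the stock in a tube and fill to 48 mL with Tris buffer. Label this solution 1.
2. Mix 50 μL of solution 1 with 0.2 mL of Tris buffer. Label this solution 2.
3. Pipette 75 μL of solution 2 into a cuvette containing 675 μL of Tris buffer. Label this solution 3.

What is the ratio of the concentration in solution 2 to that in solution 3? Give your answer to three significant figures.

10.0

Step 1: 65 μL brought to 48 mL → factor 48000/65 = 738.46
Step 2: 50 μL + 0.2 mL = 250 μL total → factor 250/50 = 5
Step 3: 75 μL + 675 μL = 750 μL total → factor 750/75 = 10
Dilution factor to solution 2 = 3692.3; to solution 3 = 36923
[solution 2]/[solution 3] = (factor to solution 3)/(factor to solution 2) = 36923/3692.3 = 10.0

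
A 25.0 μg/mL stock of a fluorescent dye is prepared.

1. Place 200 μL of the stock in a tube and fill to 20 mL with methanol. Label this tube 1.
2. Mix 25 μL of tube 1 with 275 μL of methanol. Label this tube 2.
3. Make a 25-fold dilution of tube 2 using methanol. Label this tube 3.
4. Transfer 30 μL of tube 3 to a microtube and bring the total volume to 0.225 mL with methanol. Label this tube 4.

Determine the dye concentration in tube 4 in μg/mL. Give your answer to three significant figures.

Step 1: 200 μL brought to 20 mL → factor 20000/200 = 100
Step 2: 25 μL + 275 μL = 300 μL total → factor 300/25 = 12
Step 3: 25-fold → factor 25
Step 4: 30 μL brought to 0.225 mL → factor 225/30 = 7.5
Overall dilution factor = 100 × 12 × 25 × 7.5 = 2.25 × 10^5
Final = 25.0 μg/mL / 2.25 × 10^5 = 0.000111 μg/mL

0.000111 μg/mL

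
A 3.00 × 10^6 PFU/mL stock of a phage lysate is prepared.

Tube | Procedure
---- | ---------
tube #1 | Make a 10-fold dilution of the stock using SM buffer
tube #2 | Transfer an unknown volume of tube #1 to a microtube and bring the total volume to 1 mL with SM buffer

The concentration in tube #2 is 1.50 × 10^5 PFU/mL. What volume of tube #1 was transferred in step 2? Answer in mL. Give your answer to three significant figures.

0.500 mL

Step 1: 10-fold → factor 10
Step 2: v brought to 1 mL → factor = 1 mL/v
Product of known-step factors = 10
Overall factor = 3.00 × 10^6 PFU/mL / (1.50 × 10^5 PFU/mL) = 20
Step-2 factor = 20 / 10 = 2
v = 1 mL / 2 = 0.500 mL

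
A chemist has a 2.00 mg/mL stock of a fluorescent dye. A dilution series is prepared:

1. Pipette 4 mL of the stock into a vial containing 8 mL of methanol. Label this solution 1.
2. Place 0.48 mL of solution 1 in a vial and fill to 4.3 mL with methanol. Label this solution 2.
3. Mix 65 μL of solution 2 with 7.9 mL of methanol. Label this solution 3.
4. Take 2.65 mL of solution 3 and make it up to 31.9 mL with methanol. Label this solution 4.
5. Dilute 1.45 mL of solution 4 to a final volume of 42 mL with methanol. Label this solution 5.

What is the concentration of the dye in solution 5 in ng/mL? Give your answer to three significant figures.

Step 1: 4 mL + 8 mL = 12 mL total → factor 12/4 = 3
Step 2: 0.48 mL brought to 4.3 mL → factor 4.3/0.48 = 8.9583
Step 3: 65 μL + 7.9 mL = 7965 μL total → factor 7965/65 = 122.54
Step 4: 2.65 mL brought to 31.9 mL → factor 31.9/2.65 = 12.038
Step 5: 1.45 mL brought to 42 mL → factor 42/1.45 = 28.966
Overall dilution factor = 3 × 8.9583 × 122.54 × 12.038 × 28.966 = 1.1483 × 10^6
Final = 2.00 mg/mL / 1.1483 × 10^6 = 1.742 × 10^-6 mg/mL = 1.74 ng/mL

1.74 ng/mL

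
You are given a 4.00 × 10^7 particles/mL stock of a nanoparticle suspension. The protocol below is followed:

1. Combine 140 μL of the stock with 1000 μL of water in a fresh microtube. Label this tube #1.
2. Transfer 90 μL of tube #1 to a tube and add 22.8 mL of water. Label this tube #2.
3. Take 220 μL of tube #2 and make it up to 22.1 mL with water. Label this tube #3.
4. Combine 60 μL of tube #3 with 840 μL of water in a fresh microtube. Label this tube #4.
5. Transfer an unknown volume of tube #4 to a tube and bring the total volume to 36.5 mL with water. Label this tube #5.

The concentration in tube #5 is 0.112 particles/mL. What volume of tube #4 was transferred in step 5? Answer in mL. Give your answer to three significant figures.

0.319 mL

Step 1: 140 μL + 1000 μL = 1140 μL total → factor 1140/140 = 8.1429
Step 2: 90 μL + 22.8 mL = 22890 μL total → factor 22890/90 = 254.33
Step 3: 220 μL brought to 22.1 mL → factor 22100/220 = 100.45
Step 4: 60 μL + 840 μL = 900 μL total → factor 900/60 = 15
Step 5: v brought to 36.5 mL → factor = 36.5 mL/v
Product of known-step factors = 3.1206 × 10^6
Overall factor = 4.00 × 10^7 particles/mL / (0.112 particles/mL) = 3.5714 × 10^8
Step-5 factor = 3.5714 × 10^8 / 3.1206 × 10^6 = 114.45
v = 36.5 mL / 114.45 = 0.319 mL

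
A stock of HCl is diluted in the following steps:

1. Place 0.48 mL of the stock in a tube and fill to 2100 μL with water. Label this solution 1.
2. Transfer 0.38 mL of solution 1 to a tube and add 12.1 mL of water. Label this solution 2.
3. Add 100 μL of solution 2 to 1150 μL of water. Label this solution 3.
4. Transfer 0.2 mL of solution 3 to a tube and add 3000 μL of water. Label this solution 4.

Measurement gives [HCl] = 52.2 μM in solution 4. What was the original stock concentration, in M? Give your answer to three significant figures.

Step 1: 0.48 mL brought to 2100 μL → factor 2.1/0.48 = 4.375
Step 2: 0.38 mL + 12.1 mL = 12.48 mL total → factor 12.48/0.38 = 32.842
Step 3: 100 μL + 1150 μL = 1250 μL total → factor 1250/100 = 12.5
Step 4: 0.2 mL + 3000 μL = 3.2 mL total → factor 3.2/0.2 = 16
Overall dilution factor = 4.375 × 32.842 × 12.5 × 16 = 28737
Stock = 52.2 μM × 28737 = 1.500 × 10^6 μM = 1.50 M

1.50 M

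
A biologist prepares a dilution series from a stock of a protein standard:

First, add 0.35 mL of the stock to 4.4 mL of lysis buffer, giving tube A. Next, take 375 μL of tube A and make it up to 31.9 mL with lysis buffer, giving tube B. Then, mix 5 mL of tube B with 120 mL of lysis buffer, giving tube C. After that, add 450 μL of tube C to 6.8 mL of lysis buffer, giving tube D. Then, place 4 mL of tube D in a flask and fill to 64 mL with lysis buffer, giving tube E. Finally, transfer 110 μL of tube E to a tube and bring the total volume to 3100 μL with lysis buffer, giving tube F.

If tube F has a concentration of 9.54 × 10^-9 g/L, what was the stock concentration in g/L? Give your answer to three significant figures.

Step 1: 0.35 mL + 4.4 mL = 4.75 mL total → factor 4.75/0.35 = 13.571
Step 2: 375 μL brought to 31.9 mL → factor 31900/375 = 85.067
Step 3: 5 mL + 120 mL = 125 mL total → factor 125/5 = 25
Step 4: 450 μL + 6.8 mL = 7250 μL total → factor 7250/450 = 16.111
Step 5: 4 mL brought to 64 mL → factor 64/4 = 16
Step 6: 110 μL brought to 3100 μL → factor 3100/110 = 28.182
Overall dilution factor = 13.571 × 85.067 × 25 × 16.111 × 16 × 28.182 = 2.0967 × 10^8
Stock = 9.54 × 10^-9 g/L × 2.0967 × 10^8 = 2.00 g/L

2.00 g/L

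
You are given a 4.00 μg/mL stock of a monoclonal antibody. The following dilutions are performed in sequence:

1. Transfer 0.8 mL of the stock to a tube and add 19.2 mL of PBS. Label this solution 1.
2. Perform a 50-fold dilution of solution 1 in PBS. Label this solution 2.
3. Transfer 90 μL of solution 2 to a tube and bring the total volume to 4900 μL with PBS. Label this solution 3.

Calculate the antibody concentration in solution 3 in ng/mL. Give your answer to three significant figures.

0.0588 ng/mL

Step 1: 0.8 mL + 19.2 mL = 20 mL total → factor 20/0.8 = 25
Step 2: 50-fold → factor 50
Step 3: 90 μL brought to 4900 μL → factor 4900/90 = 54.444
Dilution factor through solution 3 = 25 × 50 × 54.444 = 68056
[solution 3] = 4.00 μg/mL / 68056 = 5.878 × 10^-5 μg/mL = 0.0588 ng/mL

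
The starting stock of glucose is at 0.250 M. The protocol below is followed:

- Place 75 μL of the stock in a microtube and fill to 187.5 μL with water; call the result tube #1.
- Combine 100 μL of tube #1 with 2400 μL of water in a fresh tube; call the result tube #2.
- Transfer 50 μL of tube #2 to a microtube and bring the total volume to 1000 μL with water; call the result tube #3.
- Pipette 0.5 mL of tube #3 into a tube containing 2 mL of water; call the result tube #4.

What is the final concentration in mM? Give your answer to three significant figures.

Step 1: 75 μL brought to 187.5 μL → factor 187.5/75 = 2.5
Step 2: 100 μL + 2400 μL = 2500 μL total → factor 2500/100 = 25
Step 3: 50 μL brought to 1000 μL → factor 1000/50 = 20
Step 4: 0.5 mL + 2 mL = 2.5 mL total → factor 2.5/0.5 = 5
Overall dilution factor = 2.5 × 25 × 20 × 5 = 6250
Final = 0.250 M / 6250 = 4.000 × 10^-5 M = 0.0400 mM

0.0400 mM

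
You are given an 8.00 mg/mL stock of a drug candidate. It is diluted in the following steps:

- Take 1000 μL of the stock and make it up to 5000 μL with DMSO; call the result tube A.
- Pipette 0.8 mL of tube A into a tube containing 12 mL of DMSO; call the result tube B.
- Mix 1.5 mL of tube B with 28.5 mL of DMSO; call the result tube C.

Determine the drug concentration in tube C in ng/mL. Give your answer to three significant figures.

5.00 × 10^3 ng/mL

Step 1: 1000 μL brought to 5000 μL → factor 5000/1000 = 5
Step 2: 0.8 mL + 12 mL = 12.8 mL total → factor 12.8/0.8 = 16
Step 3: 1.5 mL + 28.5 mL = 30 mL total → factor 30/1.5 = 20
Overall dilution factor = 5 × 16 × 20 = 1600
Final = 8.00 mg/mL / 1600 = 0.005000 mg/mL = 5.00 × 10^3 ng/mL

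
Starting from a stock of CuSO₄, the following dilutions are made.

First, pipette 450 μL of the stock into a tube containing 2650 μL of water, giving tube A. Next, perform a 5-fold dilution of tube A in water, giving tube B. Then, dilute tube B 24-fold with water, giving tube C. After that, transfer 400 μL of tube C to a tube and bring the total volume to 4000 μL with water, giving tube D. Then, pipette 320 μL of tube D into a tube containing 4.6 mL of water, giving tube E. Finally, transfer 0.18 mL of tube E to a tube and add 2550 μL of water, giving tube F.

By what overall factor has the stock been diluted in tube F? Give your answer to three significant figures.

Step 1: 450 μL + 2650 μL = 3100 μL total → factor 3100/450 = 6.8889
Step 2: 5-fold → factor 5
Step 3: 24-fold → factor 24
Step 4: 400 μL brought to 4000 μL → factor 4000/400 = 10
Step 5: 320 μL + 4.6 mL = 4920 μL total → factor 4920/320 = 15.375
Step 6: 0.18 mL + 2550 μL = 2.73 mL total → factor 2.73/0.18 = 15.167
Overall dilution factor = 6.8889 × 5 × 24 × 10 × 15.375 × 15.167 = 1.9277 × 10^6

1.93 × 10^6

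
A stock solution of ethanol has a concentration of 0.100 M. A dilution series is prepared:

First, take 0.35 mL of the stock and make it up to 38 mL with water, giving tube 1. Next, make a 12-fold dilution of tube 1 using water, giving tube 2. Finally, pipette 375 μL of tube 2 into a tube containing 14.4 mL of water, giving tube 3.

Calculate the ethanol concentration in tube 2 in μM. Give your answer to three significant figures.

Step 1: 0.35 mL brought to 38 mL → factor 38/0.35 = 108.57
Step 2: 12-fold → factor 12
Dilution factor through tube 2 = 108.57 × 12 = 1302.9
[tube 2] = 0.100 M / 1302.9 = 7.675 × 10^-5 M = 76.8 μM

76.8 μM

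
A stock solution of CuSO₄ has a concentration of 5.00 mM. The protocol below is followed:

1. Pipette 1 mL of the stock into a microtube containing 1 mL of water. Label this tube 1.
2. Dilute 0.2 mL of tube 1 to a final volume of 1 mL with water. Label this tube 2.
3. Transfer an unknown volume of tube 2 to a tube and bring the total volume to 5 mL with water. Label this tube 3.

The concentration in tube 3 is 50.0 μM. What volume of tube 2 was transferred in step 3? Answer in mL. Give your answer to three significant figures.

Step 1: 1 mL + 1 mL = 2 mL total → factor 2/1 = 2
Step 2: 0.2 mL brought to 1 mL → factor 1/0.2 = 5
Step 3: v brought to 5 mL → factor = 5 mL/v
Product of known-step factors = 10
Overall factor = 5.00 mM / (50.0 μM) = 100
Step-3 factor = 100 / 10 = 10
v = 5 mL / 10 = 0.500 mL

0.500 mL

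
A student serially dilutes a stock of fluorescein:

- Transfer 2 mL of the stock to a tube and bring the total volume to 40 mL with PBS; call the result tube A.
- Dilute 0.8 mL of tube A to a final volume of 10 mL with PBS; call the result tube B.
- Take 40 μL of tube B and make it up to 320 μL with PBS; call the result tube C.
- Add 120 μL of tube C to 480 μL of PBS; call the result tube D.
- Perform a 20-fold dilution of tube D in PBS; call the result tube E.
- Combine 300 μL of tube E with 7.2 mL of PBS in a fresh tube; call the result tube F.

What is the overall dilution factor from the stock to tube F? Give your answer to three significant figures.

Step 1: 2 mL brought to 40 mL → factor 40/2 = 20
Step 2: 0.8 mL brought to 10 mL → factor 10/0.8 = 12.5
Step 3: 40 μL brought to 320 μL → factor 320/40 = 8
Step 4: 120 μL + 480 μL = 600 μL total → factor 600/120 = 5
Step 5: 20-fold → factor 20
Step 6: 300 μL + 7.2 mL = 7500 μL total → factor 7500/300 = 25
Overall dilution factor = 20 × 12.5 × 8 × 5 × 20 × 25 = 5 × 10^6

5.00 × 10^6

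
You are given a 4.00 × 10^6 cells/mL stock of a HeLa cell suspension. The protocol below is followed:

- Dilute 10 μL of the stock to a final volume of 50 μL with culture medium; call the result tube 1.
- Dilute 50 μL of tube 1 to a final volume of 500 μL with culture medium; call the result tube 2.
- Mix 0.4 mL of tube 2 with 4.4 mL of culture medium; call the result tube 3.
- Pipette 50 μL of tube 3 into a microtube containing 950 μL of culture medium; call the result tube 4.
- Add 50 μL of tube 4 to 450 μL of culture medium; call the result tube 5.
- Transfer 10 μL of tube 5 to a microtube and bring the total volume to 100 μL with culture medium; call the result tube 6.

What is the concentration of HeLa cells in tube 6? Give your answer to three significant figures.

3.33 cells/mL

Step 1: 10 μL brought to 50 μL → factor 50/10 = 5
Step 2: 50 μL brought to 500 μL → factor 500/50 = 10
Step 3: 0.4 mL + 4.4 mL = 4.8 mL total → factor 4.8/0.4 = 12
Step 4: 50 μL + 950 μL = 1000 μL total → factor 1000/50 = 20
Step 5: 50 μL + 450 μL = 500 μL total → factor 500/50 = 10
Step 6: 10 μL brought to 100 μL → factor 100/10 = 10
Overall dilution factor = 5 × 10 × 12 × 20 × 10 × 10 = 1.2 × 10^6
Final = 4.00 × 10^6 cells/mL / 1.2 × 10^6 = 3.33 cells/mL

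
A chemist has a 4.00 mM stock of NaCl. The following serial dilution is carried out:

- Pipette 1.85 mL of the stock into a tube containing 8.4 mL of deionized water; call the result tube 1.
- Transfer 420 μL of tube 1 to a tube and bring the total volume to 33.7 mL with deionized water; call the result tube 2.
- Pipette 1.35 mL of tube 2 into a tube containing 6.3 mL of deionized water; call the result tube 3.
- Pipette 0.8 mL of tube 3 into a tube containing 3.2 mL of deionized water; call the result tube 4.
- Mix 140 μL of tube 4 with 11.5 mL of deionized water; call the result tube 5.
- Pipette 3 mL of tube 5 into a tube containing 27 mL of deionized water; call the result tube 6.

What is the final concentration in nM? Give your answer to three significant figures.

Step 1: 1.85 mL + 8.4 mL = 10.25 mL total → factor 10.25/1.85 = 5.5405
Step 2: 420 μL brought to 33.7 mL → factor 33700/420 = 80.238
Step 3: 1.35 mL + 6.3 mL = 7.65 mL total → factor 7.65/1.35 = 5.6667
Step 4: 0.8 mL + 3.2 mL = 4 mL total → factor 4/0.8 = 5
Step 5: 140 μL + 11.5 mL = 11640 μL total → factor 11640/140 = 83.143
Step 6: 3 mL + 27 mL = 30 mL total → factor 30/3 = 10
Overall dilution factor = 5.5405 × 80.238 × 5.6667 × 5 × 83.143 × 10 = 1.0473 × 10^7
Final = 4.00 mM / 1.0473 × 10^7 = 3.819 × 10^-7 mM = 0.382 nM

0.382 nM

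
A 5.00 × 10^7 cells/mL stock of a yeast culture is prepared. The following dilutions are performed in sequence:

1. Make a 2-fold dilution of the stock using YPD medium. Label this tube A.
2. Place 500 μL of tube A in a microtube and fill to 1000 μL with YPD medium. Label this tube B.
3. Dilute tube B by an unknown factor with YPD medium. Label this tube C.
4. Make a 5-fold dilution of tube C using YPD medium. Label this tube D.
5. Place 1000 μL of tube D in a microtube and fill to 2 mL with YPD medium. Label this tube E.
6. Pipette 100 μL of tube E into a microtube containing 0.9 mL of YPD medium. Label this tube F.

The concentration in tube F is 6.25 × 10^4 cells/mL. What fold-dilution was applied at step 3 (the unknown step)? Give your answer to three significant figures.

2.00-fold

Step 1: 2-fold → factor 2
Step 2: 500 μL brought to 1000 μL → factor 1000/500 = 2
Step 3: unknown factor x
Step 4: 5-fold → factor 5
Step 5: 1000 μL brought to 2 mL → factor 2000/1000 = 2
Step 6: 100 μL + 0.9 mL = 1000 μL total → factor 1000/100 = 10
Product of known-step factors = 400
Overall factor = 5.00 × 10^7 cells/mL / (6.25 × 10^4 cells/mL) = 800
x = 800 / 400 = 2.00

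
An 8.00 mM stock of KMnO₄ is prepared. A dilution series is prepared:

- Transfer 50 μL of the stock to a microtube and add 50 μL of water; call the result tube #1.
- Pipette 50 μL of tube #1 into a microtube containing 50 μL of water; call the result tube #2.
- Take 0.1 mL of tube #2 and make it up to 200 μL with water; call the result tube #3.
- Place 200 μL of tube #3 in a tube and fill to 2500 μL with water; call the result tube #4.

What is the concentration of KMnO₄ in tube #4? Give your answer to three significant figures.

0.0800 mM

Step 1: 50 μL + 50 μL = 100 μL total → factor 100/50 = 2
Step 2: 50 μL + 50 μL = 100 μL total → factor 100/50 = 2
Step 3: 0.1 mL brought to 200 μL → factor 0.2/0.1 = 2
Step 4: 200 μL brought to 2500 μL → factor 2500/200 = 12.5
Overall dilution factor = 2 × 2 × 2 × 12.5 = 100
Final = 8.00 mM / 100 = 0.0800 mM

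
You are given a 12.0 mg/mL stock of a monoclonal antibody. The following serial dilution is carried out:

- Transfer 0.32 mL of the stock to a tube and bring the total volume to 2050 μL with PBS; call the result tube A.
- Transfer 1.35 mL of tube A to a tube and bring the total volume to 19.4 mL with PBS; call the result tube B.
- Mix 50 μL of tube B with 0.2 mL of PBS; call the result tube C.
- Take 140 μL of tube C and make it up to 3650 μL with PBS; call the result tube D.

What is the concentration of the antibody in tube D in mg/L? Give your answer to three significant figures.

1.00 mg/L

Step 1: 0.32 mL brought to 2050 μL → factor 2.05/0.32 = 6.4062
Step 2: 1.35 mL brought to 19.4 mL → factor 19.4/1.35 = 14.37
Step 3: 50 μL + 0.2 mL = 250 μL total → factor 250/50 = 5
Step 4: 140 μL brought to 3650 μL → factor 3650/140 = 26.071
Overall dilution factor = 6.4062 × 14.37 × 5 × 26.071 = 12001
Final = 12.0 mg/mL / 12001 = 0.0009999 mg/mL = 1.00 mg/L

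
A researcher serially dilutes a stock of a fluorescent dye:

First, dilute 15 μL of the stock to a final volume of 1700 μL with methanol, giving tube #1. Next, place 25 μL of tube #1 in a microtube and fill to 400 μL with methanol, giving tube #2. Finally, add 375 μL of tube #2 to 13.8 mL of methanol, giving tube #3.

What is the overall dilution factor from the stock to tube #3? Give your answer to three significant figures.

Step 1: 15 μL brought to 1700 μL → factor 1700/15 = 113.33
Step 2: 25 μL brought to 400 μL → factor 400/25 = 16
Step 3: 375 μL + 13.8 mL = 14175 μL total → factor 14175/375 = 37.8
Overall dilution factor = 113.33 × 16 × 37.8 = 68544

6.85 × 10^4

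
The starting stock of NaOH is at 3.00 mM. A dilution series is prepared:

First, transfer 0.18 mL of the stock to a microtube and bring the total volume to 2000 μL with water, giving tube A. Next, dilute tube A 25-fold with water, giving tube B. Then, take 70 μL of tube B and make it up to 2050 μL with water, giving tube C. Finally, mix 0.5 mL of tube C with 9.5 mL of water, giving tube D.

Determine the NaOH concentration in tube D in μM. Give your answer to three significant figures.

0.0184 μM

Step 1: 0.18 mL brought to 2000 μL → factor 2/0.18 = 11.111
Step 2: 25-fold → factor 25
Step 3: 70 μL brought to 2050 μL → factor 2050/70 = 29.286
Step 4: 0.5 mL + 9.5 mL = 10 mL total → factor 10/0.5 = 20
Overall dilution factor = 11.111 × 25 × 29.286 × 20 = 1.627 × 10^5
Final = 3.00 mM / 1.627 × 10^5 = 1.844 × 10^-5 mM = 0.0184 μM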